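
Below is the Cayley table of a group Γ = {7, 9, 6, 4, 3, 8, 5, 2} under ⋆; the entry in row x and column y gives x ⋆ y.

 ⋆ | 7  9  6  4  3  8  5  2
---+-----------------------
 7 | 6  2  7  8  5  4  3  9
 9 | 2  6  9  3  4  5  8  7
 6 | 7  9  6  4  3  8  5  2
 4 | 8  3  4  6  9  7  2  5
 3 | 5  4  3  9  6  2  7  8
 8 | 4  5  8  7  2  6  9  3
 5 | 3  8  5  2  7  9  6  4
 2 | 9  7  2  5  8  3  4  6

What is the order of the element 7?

The identity element is 6 (its row matches the header).
7^1 = 7
7^2 = 7 ⋆ 7 = 6
The first power of 7 equal to the identity is 7^2, so ord(7) = 2.

2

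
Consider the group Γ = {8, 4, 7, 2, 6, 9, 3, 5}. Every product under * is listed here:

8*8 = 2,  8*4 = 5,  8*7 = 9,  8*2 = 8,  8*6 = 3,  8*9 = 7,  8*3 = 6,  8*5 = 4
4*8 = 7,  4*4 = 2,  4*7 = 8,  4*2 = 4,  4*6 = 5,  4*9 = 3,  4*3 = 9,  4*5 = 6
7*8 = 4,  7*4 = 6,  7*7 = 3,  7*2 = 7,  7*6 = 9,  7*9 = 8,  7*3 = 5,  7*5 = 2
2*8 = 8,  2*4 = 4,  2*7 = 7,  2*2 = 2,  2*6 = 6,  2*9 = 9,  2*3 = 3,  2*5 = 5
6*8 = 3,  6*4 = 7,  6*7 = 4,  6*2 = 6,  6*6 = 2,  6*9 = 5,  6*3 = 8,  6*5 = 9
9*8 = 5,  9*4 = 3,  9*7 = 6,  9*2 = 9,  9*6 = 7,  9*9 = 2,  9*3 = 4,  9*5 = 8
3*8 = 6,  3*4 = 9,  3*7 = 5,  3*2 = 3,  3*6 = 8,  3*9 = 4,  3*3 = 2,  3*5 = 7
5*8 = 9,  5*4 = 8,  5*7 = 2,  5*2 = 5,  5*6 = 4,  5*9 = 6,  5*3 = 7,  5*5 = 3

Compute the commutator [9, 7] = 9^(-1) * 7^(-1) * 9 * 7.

Identity is 2; from the table 9^(-1) = 9 and 7^(-1) = 5.
9 * 5 = 8
8 * 9 = 7
7 * 7 = 3
(Structurally, Γ here is isomorphic to the dihedral group D_4.)

3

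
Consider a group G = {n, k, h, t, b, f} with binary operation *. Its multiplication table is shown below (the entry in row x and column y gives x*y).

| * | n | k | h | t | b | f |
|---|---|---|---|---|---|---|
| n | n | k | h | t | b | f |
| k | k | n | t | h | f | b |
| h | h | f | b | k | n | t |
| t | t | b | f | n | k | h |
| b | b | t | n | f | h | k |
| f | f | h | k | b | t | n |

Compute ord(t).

2

The identity element is n (its row matches the header).
t^1 = t
t^2 = t*t = n
The first power of t equal to the identity is t^2, so ord(t) = 2.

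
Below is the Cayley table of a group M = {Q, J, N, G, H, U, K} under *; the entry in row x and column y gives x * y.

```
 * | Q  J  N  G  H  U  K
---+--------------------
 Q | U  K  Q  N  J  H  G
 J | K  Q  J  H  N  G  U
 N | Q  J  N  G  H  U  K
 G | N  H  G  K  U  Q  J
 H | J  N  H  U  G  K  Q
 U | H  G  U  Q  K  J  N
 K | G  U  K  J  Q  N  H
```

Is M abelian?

Check whether the table is symmetric across its main diagonal.
Every entry (row x, col y) equals the entry (row y, col x), so M is abelian.
(In fact M ≅ the cyclic group Z_7.)

Yes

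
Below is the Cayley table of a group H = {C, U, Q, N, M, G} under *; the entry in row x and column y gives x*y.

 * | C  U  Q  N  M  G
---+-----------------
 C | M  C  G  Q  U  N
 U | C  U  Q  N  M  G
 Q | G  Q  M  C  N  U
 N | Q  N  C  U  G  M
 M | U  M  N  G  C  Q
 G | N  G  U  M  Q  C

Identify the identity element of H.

The identity e satisfies e*x = x for all x, so its row in the table reproduces the column headers.
Row U reads: C, U, Q, N, M, G — exactly the header order. So U is the identity.

U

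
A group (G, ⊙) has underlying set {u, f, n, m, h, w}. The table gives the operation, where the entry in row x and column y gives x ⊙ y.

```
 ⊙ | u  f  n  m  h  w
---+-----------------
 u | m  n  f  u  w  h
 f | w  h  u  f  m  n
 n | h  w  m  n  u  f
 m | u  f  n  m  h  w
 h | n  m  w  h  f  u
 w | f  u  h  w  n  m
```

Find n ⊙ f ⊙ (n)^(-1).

The identity is m. In row n, the entry m sits in column n, so n^(-1) = n.
n ⊙ f = w
w ⊙ n = h

h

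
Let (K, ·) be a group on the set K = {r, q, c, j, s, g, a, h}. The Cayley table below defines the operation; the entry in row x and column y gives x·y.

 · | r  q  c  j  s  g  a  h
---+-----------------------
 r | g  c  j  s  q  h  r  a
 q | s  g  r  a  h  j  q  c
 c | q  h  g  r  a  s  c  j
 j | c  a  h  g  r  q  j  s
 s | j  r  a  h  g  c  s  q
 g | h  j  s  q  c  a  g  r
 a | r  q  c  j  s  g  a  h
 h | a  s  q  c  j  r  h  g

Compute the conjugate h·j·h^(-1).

The identity is a. In row h, the entry a sits in column r, so h^(-1) = r.
h·j = c
c·r = q

q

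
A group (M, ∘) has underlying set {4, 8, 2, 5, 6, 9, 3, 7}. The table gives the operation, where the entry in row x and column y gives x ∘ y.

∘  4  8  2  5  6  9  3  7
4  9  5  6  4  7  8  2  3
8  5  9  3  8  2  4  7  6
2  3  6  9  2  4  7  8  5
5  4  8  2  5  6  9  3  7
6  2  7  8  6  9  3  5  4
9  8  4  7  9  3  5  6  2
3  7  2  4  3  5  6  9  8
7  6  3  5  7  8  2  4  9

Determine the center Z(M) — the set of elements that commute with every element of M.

{5, 9}

An element z is central iff its row equals its column in the table.
For 6: 6 ∘ 2 = 8 ≠ 4 = 2 ∘ 6, so 6 ∉ Z.
Checking each element this way leaves Z(M) = {5, 9}.
(Structurally, M here is isomorphic to the quaternion group Q_8.)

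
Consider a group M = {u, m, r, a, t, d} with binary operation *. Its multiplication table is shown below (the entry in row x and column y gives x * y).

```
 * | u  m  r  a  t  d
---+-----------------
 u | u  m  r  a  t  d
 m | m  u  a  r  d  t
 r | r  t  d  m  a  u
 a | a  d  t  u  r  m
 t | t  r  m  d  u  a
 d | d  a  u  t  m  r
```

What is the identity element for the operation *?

The identity e satisfies e * x = x for all x, so its row in the table reproduces the column headers.
Row u reads: u, m, r, a, t, d — exactly the header order. So u is the identity.

u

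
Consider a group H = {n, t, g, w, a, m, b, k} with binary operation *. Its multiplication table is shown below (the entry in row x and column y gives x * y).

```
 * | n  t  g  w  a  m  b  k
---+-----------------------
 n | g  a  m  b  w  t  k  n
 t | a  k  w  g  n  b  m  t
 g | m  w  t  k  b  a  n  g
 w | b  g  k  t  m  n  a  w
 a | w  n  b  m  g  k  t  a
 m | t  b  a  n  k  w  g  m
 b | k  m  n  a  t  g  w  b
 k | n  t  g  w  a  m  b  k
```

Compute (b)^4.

b^1 = b
b^2 = b * b = w
b^3 = w * b = a
b^4 = a * b = t

t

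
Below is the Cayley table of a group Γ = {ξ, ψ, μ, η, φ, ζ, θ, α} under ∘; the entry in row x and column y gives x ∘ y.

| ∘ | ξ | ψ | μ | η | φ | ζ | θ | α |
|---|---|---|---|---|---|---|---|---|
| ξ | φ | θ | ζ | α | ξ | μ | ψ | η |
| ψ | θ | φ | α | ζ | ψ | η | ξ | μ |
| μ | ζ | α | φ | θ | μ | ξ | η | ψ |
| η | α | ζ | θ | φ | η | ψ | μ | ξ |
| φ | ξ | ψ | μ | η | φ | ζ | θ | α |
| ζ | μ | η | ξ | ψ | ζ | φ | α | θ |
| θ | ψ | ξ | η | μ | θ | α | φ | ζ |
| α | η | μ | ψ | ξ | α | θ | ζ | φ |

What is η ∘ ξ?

Read row η, column ξ: η ∘ ξ = α.

α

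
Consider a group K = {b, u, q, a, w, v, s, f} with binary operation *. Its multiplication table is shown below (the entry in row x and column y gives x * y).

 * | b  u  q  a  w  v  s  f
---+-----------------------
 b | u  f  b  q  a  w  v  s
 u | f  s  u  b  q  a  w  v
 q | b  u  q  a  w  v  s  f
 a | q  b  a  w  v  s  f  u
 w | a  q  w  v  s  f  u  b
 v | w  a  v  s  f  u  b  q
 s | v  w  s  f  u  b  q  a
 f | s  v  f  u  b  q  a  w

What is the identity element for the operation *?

The identity e satisfies e * x = x for all x, so its row in the table reproduces the column headers.
Row q reads: b, u, q, a, w, v, s, f — exactly the header order. So q is the identity.

q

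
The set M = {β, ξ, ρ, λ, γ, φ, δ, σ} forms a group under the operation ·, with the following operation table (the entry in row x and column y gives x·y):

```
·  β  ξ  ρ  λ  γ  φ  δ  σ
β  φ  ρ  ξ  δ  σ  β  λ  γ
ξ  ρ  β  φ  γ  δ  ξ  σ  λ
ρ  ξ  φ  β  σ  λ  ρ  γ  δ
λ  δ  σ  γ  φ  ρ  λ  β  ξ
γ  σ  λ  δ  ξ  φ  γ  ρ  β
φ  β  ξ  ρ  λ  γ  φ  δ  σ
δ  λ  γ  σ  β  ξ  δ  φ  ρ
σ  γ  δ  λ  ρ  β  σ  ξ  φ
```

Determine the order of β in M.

The identity element is φ (its row matches the header).
β^1 = β
β^2 = β·β = φ
The first power of β equal to the identity is β^2, so ord(β) = 2.
(Structurally, M here is isomorphic to the dihedral group D_4.)

2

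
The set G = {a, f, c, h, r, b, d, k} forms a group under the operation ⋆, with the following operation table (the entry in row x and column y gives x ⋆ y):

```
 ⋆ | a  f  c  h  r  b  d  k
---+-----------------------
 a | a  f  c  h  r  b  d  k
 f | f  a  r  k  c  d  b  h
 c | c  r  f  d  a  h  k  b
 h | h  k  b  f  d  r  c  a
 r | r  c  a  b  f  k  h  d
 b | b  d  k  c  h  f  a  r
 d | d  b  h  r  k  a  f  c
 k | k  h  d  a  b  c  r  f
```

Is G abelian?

c ⋆ h = d but h ⋆ c = b.
Since c and h do not commute, G is not abelian.

No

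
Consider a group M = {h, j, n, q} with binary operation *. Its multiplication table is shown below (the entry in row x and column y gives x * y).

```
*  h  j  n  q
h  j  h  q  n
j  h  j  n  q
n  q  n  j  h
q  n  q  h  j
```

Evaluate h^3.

h

h^1 = h
h^2 = h * h = j
h^3 = j * h = h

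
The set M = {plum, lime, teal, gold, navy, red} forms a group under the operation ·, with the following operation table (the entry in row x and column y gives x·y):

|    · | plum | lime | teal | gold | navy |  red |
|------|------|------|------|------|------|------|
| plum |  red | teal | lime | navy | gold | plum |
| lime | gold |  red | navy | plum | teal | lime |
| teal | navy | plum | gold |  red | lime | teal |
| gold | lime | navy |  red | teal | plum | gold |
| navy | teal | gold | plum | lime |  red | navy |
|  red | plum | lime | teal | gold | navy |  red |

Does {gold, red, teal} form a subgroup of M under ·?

{gold, red, teal} contains the identity red.
Checking products: every product of two elements of {gold, red, teal} (read from the table) lies in {gold, red, teal}, so the set is closed.
In a finite group, a nonempty closed subset is a subgroup. So {gold, red, teal} ≤ M.

Yes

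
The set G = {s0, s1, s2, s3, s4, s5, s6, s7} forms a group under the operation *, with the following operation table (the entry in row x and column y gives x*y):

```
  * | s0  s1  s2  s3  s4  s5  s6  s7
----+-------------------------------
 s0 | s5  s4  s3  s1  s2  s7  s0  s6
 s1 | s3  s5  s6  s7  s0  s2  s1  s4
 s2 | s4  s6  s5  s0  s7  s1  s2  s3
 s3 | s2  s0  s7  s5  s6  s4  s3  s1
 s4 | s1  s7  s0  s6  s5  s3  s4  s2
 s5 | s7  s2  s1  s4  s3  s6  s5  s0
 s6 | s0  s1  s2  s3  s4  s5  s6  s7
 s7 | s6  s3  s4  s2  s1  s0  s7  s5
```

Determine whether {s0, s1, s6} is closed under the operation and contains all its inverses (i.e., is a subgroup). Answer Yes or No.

No

s0*s0 = s5, which is not in {s0, s1, s6}.
The subset is not closed under *, so it is not a subgroup.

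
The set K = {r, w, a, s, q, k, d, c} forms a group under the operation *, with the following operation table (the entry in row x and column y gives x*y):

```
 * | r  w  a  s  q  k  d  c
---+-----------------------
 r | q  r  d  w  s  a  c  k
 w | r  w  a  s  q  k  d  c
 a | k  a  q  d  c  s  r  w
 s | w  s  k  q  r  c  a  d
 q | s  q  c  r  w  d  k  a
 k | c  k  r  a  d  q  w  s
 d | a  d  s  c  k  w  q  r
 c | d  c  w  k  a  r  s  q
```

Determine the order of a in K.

The identity element is w (its row matches the header).
a^1 = a
a^2 = a*a = q
a^3 = q*a = c
a^4 = c*a = w
The first power of a equal to the identity is a^4, so ord(a) = 4.
(Structurally, K here is isomorphic to the quaternion group Q_8.)

4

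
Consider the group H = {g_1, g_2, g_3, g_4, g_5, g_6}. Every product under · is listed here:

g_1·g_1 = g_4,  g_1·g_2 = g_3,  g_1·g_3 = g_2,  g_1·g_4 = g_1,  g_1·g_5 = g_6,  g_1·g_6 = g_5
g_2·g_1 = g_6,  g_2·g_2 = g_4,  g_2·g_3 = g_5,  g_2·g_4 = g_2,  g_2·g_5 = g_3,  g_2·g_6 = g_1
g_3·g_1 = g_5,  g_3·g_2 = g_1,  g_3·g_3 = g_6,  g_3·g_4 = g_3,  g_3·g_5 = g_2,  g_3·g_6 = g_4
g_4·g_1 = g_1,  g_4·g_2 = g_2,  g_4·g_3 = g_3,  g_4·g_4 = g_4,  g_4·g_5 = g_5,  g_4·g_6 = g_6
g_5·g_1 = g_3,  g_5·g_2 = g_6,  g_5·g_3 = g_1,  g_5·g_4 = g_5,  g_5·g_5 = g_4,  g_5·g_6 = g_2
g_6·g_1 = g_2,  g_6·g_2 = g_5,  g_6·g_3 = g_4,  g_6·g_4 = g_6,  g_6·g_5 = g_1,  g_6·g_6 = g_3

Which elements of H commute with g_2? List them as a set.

{g_2, g_4}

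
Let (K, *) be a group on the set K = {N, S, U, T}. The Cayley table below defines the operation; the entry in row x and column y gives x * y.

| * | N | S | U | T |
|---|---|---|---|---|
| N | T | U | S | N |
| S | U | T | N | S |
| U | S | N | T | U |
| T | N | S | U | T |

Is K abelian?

Check whether the table is symmetric across its main diagonal.
Every entry (row x, col y) equals the entry (row y, col x), so K is abelian.
(In fact K ≅ the Klein four-group V_4.)

Yes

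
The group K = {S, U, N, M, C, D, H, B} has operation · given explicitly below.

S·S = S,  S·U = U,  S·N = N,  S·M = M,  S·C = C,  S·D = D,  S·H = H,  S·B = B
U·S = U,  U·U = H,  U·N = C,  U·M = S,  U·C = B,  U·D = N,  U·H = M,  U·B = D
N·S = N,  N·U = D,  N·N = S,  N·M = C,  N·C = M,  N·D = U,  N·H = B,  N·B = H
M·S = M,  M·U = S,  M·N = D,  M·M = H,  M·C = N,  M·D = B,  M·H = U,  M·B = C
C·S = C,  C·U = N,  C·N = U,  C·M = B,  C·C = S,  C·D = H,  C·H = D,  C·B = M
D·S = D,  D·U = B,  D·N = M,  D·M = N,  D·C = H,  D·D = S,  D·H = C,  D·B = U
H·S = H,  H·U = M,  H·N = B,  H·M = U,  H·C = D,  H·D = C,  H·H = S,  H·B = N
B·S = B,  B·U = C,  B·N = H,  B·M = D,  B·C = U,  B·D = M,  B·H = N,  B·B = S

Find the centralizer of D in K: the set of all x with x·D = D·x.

Compare row D with column D entry by entry.
H·D = C = D·H, so H commutes with D.
B·D = M but D·B = U, so B does not.
Collecting the elements that commute with D: C(D) = {C, D, H, S}.

{C, D, H, S}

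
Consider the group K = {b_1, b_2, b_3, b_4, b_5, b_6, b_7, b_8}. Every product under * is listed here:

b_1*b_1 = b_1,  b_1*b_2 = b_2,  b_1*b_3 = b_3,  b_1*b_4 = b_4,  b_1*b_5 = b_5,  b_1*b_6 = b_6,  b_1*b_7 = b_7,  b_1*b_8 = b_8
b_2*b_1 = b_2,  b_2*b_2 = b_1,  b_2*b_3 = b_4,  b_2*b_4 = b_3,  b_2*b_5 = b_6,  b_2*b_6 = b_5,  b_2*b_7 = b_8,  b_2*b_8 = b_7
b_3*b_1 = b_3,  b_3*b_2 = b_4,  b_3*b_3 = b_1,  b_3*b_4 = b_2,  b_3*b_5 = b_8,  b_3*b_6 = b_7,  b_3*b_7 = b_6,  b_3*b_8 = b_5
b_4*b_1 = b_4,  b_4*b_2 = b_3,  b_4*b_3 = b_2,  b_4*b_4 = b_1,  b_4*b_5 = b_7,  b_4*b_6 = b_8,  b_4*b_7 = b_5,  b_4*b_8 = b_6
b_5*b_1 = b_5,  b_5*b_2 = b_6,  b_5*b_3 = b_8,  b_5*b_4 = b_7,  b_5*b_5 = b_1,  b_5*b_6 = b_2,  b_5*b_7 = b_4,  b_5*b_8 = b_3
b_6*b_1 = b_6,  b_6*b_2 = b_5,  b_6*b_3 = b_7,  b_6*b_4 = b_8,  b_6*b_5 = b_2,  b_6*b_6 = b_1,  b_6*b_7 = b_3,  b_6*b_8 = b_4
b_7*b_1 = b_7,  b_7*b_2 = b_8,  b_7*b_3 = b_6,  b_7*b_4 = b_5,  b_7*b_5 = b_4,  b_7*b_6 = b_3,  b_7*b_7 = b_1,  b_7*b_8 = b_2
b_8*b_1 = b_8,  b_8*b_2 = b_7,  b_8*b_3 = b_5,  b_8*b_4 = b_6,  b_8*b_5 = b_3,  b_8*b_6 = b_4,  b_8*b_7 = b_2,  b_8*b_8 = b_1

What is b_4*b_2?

Read row b_4, column b_2: b_4*b_2 = b_3.
(Structurally, K here is isomorphic to the elementary abelian group (Z_2)^3.)

b_3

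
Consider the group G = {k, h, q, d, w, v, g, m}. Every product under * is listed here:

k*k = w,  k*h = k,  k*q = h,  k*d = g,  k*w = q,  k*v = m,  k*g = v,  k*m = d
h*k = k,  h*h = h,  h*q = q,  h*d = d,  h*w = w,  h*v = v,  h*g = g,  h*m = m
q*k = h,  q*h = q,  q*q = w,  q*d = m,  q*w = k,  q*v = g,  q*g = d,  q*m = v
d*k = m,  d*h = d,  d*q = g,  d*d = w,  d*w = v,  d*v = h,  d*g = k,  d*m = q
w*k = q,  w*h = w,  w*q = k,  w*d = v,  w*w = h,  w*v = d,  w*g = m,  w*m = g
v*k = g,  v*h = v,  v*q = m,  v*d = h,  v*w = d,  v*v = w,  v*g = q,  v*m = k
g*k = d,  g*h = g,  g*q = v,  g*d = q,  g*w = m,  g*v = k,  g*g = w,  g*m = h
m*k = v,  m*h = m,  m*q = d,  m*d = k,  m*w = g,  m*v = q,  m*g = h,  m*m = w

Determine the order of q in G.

The identity element is h (its row matches the header).
q^1 = q
q^2 = q * q = w
q^3 = w * q = k
q^4 = k * q = h
The first power of q equal to the identity is q^4, so ord(q) = 4.
(Structurally, G here is isomorphic to the quaternion group Q_8.)

4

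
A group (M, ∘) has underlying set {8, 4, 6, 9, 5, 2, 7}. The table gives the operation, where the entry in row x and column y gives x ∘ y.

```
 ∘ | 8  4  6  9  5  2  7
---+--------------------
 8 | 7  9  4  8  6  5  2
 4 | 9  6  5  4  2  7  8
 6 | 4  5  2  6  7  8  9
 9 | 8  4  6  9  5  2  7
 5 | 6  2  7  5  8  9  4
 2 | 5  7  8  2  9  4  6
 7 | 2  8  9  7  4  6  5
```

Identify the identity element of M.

The identity e satisfies e ∘ x = x for all x, so its row in the table reproduces the column headers.
Row 9 reads: 8, 4, 6, 9, 5, 2, 7 — exactly the header order. So 9 is the identity.

9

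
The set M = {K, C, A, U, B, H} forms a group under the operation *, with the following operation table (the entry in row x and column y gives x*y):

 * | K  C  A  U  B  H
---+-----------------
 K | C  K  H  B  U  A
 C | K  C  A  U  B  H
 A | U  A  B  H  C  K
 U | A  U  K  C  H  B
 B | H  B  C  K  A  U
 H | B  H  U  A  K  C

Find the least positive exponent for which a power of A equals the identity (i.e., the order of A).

3

The identity element is C (its row matches the header).
A^1 = A
A^2 = A*A = B
A^3 = B*A = C
The first power of A equal to the identity is A^3, so ord(A) = 3.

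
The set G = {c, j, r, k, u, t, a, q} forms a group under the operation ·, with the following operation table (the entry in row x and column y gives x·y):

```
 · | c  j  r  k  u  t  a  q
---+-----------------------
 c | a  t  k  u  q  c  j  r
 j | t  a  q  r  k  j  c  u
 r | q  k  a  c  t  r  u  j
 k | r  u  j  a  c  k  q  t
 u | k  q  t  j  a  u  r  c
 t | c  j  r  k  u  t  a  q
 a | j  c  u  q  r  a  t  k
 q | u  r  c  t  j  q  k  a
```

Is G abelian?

k·r = j but r·k = c.
Since k and r do not commute, G is not abelian.

No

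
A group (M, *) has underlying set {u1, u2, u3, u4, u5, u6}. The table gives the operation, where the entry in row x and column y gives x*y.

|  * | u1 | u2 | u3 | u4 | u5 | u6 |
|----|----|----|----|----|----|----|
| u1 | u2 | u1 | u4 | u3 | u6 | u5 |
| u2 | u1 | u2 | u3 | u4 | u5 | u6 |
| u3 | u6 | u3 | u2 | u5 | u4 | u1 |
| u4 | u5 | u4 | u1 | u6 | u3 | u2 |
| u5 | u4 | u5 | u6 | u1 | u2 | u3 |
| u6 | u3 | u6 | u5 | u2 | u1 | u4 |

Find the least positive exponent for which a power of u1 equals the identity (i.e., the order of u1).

2

The identity element is u2 (its row matches the header).
u1^1 = u1
u1^2 = u1*u1 = u2
The first power of u1 equal to the identity is u1^2, so ord(u1) = 2.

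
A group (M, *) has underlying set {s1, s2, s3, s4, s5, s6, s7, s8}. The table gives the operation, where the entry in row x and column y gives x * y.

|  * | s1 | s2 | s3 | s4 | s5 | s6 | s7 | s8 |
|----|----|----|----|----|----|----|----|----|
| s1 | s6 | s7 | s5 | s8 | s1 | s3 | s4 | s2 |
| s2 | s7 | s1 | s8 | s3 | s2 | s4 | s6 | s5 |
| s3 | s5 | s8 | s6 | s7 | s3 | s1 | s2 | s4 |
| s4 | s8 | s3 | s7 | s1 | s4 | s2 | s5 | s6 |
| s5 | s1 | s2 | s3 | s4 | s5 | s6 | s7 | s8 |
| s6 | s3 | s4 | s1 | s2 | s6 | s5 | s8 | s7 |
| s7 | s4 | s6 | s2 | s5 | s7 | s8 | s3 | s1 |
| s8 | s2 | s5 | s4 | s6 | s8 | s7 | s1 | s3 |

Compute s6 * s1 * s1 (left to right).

s6 * s1 = s3
s3 * s1 = s5
(Structurally, M here is isomorphic to the cyclic group Z_8.)

s5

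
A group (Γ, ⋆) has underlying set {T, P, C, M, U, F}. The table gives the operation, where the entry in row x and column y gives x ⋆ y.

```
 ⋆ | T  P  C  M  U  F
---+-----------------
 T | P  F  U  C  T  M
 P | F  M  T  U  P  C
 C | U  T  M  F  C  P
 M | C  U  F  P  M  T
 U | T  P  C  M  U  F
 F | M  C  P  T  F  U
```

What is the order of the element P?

The identity element is U (its row matches the header).
P^1 = P
P^2 = P ⋆ P = M
P^3 = M ⋆ P = U
The first power of P equal to the identity is P^3, so ord(P) = 3.
(Structurally, Γ here is isomorphic to the cyclic group Z_6.)

3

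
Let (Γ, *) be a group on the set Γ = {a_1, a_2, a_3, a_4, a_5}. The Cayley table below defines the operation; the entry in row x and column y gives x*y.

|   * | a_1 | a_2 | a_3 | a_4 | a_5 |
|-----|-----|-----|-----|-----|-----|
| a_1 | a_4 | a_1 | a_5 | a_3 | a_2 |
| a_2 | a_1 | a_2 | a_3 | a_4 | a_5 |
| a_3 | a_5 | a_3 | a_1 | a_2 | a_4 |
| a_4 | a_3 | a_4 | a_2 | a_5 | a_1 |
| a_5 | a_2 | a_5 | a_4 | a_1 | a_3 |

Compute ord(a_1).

The identity element is a_2 (its row matches the header).
a_1^1 = a_1
a_1^2 = a_1*a_1 = a_4
a_1^3 = a_4*a_1 = a_3
a_1^4 = a_3*a_1 = a_5
a_1^5 = a_5*a_1 = a_2
The first power of a_1 equal to the identity is a_1^5, so ord(a_1) = 5.
(Structurally, Γ here is isomorphic to the cyclic group Z_5.)

5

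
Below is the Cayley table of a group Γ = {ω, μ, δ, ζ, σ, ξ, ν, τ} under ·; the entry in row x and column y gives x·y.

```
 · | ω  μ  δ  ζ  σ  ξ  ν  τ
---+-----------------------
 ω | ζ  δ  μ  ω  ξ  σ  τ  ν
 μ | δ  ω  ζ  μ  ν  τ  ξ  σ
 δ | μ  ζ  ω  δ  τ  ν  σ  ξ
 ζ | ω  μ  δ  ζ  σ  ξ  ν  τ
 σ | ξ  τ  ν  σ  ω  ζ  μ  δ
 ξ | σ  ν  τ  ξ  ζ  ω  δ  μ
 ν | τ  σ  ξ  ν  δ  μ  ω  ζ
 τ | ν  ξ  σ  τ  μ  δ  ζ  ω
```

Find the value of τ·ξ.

Read row τ, column ξ: τ·ξ = δ.

δ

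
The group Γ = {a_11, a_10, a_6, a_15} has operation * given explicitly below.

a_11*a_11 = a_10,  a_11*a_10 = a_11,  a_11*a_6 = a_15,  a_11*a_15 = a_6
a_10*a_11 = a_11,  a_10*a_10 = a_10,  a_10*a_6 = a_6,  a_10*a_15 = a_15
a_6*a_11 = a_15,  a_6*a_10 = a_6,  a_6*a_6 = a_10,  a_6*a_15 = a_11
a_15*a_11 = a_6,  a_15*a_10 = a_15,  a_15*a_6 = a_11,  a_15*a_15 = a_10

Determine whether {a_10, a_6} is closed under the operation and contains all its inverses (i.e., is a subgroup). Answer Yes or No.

Yes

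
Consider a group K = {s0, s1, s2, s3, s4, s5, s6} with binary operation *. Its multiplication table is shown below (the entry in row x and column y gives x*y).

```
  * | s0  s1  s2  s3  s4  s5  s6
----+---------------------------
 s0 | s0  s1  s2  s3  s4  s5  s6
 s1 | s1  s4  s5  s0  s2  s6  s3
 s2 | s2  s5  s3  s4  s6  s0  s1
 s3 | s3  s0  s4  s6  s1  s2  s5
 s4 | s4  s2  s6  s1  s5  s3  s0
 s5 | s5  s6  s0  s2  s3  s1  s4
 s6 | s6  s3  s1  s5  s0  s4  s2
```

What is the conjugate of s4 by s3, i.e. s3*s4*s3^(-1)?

The identity is s0. In row s3, the entry s0 sits in column s1, so s3^(-1) = s1.
s3*s4 = s1
s1*s1 = s4

s4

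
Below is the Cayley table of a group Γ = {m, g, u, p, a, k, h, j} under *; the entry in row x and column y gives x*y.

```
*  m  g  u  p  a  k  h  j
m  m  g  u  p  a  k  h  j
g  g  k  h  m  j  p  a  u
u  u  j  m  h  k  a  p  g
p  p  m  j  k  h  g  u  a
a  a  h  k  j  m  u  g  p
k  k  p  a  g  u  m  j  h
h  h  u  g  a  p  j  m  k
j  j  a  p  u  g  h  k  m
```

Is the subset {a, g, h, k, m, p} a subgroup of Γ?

p*h = u, which is not in {a, g, h, k, m, p}.
The subset is not closed under *, so it is not a subgroup.
(Structurally, Γ here is isomorphic to the dihedral group D_4.)

No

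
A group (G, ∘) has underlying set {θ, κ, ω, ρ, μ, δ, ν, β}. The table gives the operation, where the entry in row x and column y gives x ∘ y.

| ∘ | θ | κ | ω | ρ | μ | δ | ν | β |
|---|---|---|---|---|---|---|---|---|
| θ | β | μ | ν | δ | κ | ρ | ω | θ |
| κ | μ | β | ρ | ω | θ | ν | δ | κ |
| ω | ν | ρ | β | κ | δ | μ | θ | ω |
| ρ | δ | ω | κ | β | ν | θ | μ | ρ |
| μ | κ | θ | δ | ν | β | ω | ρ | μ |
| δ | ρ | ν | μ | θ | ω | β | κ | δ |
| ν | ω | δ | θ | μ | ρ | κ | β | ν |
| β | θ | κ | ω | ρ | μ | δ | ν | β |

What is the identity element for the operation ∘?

The identity e satisfies e ∘ x = x for all x, so its row in the table reproduces the column headers.
Row β reads: θ, κ, ω, ρ, μ, δ, ν, β — exactly the header order. So β is the identity.
(Structurally, G here is isomorphic to the elementary abelian group (Z_2)^3.)

β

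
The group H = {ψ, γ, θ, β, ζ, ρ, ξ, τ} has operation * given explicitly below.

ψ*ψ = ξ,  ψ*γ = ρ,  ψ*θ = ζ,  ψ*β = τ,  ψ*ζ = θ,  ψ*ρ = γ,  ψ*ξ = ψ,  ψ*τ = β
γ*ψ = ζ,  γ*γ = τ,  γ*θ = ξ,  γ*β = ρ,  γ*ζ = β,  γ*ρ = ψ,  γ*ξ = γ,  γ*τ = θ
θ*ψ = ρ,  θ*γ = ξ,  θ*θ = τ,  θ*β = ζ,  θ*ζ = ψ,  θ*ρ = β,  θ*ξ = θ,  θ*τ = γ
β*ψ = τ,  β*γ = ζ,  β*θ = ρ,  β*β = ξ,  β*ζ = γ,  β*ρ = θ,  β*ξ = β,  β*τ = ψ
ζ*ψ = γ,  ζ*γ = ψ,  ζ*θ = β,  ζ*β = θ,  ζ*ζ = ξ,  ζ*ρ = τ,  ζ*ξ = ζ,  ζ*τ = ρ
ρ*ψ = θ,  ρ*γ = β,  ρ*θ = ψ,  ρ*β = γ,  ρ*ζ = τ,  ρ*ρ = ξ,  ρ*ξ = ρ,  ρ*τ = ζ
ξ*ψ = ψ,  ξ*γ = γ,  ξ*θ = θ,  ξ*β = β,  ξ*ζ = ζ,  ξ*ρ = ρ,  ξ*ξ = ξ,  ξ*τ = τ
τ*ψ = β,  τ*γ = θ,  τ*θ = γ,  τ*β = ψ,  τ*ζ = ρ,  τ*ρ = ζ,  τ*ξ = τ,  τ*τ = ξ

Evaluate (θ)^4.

θ^1 = θ
θ^2 = θ*θ = τ
θ^3 = τ*θ = γ
θ^4 = γ*θ = ξ
(Structurally, H here is isomorphic to the dihedral group D_4.)

ξ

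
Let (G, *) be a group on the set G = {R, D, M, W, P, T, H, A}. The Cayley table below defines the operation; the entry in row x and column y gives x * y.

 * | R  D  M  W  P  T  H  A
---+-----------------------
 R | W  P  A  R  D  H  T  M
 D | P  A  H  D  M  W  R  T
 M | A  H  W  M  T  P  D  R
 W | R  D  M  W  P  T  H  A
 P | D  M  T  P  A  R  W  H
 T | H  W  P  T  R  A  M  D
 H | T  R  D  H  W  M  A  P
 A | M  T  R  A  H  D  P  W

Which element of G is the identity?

W

The identity e satisfies e * x = x for all x, so its row in the table reproduces the column headers.
Row W reads: R, D, M, W, P, T, H, A — exactly the header order. So W is the identity.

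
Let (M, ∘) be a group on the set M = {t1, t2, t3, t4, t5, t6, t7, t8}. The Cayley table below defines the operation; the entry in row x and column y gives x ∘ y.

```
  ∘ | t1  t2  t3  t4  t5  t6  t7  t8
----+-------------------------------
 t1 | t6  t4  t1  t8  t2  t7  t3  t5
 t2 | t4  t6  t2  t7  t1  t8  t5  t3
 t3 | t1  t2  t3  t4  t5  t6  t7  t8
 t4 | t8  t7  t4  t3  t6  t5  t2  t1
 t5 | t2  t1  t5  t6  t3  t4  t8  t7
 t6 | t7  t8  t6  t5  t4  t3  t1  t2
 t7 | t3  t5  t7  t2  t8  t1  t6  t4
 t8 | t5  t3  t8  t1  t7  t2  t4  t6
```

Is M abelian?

Yes

Check whether the table is symmetric across its main diagonal.
Every entry (row x, col y) equals the entry (row y, col x), so M is abelian.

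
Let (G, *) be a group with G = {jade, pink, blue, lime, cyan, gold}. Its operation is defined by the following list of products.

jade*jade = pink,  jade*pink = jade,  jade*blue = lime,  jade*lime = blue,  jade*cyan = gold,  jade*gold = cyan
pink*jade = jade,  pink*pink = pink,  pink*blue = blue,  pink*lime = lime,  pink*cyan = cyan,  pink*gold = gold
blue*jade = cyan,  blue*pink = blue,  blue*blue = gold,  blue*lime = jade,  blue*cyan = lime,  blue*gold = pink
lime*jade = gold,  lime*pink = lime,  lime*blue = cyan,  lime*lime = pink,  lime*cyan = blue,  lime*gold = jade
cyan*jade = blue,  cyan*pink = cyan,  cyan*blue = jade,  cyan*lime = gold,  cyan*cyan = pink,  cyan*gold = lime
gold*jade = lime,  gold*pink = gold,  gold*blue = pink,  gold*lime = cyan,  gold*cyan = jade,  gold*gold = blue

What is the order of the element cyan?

2

The identity element is pink (its row matches the header).
cyan^1 = cyan
cyan^2 = cyan*cyan = pink
The first power of cyan equal to the identity is cyan^2, so ord(cyan) = 2.
(Structurally, G here is isomorphic to the symmetric group S_3.)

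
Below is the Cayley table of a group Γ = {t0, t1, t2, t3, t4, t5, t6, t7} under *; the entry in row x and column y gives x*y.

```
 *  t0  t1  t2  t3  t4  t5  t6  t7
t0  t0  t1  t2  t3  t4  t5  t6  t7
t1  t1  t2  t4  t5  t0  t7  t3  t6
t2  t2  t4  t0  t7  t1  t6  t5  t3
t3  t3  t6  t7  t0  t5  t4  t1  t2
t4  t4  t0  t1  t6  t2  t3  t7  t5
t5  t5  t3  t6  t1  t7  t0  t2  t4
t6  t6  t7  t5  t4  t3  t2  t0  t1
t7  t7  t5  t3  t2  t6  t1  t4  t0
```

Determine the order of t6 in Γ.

2

The identity element is t0 (its row matches the header).
t6^1 = t6
t6^2 = t6*t6 = t0
The first power of t6 equal to the identity is t6^2, so ord(t6) = 2.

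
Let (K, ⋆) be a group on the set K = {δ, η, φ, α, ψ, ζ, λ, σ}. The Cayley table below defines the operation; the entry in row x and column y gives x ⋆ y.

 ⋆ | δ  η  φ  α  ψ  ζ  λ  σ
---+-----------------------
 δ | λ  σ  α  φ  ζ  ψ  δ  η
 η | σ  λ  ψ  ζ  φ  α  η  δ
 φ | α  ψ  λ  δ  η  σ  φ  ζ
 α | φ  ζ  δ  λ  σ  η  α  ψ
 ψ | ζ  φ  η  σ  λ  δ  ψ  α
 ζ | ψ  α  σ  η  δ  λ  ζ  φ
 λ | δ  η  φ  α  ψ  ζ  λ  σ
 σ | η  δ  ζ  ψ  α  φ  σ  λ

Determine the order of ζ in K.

The identity element is λ (its row matches the header).
ζ^1 = ζ
ζ^2 = ζ ⋆ ζ = λ
The first power of ζ equal to the identity is ζ^2, so ord(ζ) = 2.

2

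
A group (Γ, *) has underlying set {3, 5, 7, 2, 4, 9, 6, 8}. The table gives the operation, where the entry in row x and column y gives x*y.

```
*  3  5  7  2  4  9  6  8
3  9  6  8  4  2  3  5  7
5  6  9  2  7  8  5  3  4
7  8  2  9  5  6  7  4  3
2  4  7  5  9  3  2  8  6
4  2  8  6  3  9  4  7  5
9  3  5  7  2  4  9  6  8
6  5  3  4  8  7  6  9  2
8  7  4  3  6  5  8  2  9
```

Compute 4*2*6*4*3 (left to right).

4*2 = 3
3*6 = 5
5*4 = 8
8*3 = 7
(Structurally, Γ here is isomorphic to the elementary abelian group (Z_2)^3.)

7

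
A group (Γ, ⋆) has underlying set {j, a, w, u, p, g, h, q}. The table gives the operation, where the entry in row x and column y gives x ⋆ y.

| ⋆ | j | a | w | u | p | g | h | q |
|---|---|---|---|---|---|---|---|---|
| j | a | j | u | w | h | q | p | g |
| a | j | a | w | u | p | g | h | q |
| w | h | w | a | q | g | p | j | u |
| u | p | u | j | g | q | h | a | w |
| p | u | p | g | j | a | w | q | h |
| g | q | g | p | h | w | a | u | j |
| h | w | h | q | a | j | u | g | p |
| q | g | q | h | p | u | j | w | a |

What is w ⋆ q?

Read row w, column q: w ⋆ q = u.

u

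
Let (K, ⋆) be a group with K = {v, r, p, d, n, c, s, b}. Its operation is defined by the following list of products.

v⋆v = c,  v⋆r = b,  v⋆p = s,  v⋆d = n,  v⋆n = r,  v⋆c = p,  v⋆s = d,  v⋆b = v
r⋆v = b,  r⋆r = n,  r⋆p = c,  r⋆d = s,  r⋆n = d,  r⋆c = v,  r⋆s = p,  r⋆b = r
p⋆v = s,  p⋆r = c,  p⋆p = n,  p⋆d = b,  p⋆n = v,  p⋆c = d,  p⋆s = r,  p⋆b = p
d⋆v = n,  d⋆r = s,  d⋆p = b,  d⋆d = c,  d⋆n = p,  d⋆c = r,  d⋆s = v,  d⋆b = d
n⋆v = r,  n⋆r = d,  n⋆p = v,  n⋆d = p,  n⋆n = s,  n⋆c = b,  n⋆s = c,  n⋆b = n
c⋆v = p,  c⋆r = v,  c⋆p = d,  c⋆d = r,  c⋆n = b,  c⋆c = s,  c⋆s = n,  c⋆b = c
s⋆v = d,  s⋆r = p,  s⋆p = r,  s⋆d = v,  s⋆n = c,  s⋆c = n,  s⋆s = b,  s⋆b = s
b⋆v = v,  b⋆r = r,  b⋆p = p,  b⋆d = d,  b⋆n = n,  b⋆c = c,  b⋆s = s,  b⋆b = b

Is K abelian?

Yes

Check whether the table is symmetric across its main diagonal.
Every entry (row x, col y) equals the entry (row y, col x), so K is abelian.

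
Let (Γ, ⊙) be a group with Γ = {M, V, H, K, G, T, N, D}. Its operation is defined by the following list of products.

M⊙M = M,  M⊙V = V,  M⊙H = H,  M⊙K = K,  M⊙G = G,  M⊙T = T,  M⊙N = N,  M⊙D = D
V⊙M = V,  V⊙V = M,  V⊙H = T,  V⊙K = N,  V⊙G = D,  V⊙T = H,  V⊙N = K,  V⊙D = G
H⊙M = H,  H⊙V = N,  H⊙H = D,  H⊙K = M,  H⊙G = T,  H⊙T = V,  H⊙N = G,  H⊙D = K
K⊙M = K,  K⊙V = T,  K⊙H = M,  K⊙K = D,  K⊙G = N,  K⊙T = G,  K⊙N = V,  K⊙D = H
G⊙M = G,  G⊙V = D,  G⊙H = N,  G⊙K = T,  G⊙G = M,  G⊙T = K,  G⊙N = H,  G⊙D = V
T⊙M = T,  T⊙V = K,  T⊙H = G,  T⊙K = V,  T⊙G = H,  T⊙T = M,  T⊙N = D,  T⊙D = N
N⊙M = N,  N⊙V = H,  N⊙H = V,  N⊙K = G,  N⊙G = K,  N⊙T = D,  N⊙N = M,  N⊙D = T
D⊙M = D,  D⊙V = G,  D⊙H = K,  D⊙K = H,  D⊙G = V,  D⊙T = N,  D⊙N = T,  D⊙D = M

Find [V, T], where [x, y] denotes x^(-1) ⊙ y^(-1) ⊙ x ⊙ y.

D

Identity is M; from the table V^(-1) = V and T^(-1) = T.
V ⊙ T = H
H ⊙ V = N
N ⊙ T = D
(Structurally, Γ here is isomorphic to the dihedral group D_4.)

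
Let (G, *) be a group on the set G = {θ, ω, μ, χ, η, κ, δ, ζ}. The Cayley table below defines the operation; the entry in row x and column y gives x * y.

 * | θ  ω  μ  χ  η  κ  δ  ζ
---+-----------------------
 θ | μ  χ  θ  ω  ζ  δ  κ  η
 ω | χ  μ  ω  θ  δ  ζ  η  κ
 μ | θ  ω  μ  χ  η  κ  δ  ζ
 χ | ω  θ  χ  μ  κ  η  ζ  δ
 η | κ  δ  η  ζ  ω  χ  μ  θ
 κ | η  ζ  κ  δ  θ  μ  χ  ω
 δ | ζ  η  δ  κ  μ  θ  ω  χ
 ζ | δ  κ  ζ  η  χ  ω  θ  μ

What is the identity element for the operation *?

μ

The identity e satisfies e * x = x for all x, so its row in the table reproduces the column headers.
Row μ reads: θ, ω, μ, χ, η, κ, δ, ζ — exactly the header order. So μ is the identity.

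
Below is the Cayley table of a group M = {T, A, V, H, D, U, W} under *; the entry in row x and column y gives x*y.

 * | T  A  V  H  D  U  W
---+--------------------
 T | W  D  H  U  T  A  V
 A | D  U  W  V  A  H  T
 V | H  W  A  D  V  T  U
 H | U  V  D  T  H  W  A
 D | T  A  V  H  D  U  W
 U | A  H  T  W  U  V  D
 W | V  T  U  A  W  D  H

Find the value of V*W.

Read row V, column W: V*W = U.

U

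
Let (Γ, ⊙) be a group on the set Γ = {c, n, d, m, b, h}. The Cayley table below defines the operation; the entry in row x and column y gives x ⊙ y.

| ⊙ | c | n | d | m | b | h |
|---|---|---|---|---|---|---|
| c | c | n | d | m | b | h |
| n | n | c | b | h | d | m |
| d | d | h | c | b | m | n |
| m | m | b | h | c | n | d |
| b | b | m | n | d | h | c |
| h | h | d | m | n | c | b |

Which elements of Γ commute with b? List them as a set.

{b, c, h}

Compare row b with column b entry by entry.
h ⊙ b = c = b ⊙ h, so h commutes with b.
n ⊙ b = d but b ⊙ n = m, so n does not.
Collecting the elements that commute with b: C(b) = {b, c, h}.
(Structurally, Γ here is isomorphic to the symmetric group S_3.)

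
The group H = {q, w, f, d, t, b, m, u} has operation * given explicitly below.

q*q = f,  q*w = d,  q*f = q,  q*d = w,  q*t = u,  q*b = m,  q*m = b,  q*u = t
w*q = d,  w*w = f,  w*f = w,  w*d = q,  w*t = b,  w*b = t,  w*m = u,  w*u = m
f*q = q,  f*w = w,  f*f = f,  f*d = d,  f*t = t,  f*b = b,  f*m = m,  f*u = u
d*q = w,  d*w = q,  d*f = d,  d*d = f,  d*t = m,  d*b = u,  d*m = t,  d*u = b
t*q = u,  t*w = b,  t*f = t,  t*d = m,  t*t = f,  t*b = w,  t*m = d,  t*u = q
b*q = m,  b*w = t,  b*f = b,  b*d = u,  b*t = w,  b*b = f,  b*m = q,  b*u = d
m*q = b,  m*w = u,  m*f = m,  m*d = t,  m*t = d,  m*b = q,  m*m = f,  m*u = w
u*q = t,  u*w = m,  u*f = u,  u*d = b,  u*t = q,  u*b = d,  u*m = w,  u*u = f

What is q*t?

u

Read row q, column t: q*t = u.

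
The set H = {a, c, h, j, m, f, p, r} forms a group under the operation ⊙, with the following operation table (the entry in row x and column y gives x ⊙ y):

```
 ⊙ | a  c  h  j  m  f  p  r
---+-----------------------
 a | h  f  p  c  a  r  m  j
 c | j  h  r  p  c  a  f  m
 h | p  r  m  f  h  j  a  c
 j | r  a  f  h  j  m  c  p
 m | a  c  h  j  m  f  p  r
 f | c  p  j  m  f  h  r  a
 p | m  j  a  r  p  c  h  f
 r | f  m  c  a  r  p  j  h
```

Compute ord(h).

The identity element is m (its row matches the header).
h^1 = h
h^2 = h ⊙ h = m
The first power of h equal to the identity is h^2, so ord(h) = 2.

2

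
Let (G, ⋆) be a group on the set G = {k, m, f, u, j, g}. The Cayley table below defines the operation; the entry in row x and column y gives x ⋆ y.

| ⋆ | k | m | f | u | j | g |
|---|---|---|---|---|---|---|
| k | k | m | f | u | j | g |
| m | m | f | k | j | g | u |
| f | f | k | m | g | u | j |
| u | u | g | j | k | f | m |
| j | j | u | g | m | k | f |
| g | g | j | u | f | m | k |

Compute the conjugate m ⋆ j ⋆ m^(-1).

u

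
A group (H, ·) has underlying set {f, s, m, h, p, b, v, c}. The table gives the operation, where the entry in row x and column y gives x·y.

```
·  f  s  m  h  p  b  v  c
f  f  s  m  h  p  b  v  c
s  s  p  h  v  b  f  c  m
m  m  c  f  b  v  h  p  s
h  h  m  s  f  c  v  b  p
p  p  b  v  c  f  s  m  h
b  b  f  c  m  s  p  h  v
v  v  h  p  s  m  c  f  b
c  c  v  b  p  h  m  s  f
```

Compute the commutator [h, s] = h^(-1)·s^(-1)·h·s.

p

Identity is f; from the table h^(-1) = h and s^(-1) = b.
h·b = v
v·h = s
s·s = p
(Structurally, H here is isomorphic to the dihedral group D_4.)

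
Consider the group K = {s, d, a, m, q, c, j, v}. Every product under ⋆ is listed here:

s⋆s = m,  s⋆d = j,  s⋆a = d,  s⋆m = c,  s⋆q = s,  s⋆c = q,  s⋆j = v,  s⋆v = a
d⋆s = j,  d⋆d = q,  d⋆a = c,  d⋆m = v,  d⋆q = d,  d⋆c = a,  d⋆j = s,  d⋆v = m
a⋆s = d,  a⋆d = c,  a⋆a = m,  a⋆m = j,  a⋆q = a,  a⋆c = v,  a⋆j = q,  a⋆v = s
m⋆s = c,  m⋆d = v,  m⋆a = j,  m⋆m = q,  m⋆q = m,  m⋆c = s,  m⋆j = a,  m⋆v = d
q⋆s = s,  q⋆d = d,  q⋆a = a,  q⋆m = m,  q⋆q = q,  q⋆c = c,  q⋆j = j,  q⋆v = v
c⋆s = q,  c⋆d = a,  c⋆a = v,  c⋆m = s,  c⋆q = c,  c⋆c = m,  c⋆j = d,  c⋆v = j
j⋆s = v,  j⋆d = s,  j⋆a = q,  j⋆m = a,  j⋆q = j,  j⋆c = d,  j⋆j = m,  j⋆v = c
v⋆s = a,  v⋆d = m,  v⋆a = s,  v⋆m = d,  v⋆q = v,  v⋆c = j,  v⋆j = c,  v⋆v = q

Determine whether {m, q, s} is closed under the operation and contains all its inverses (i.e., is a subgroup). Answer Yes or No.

No

m ⋆ s = c, which is not in {m, q, s}.
The subset is not closed under ⋆, so it is not a subgroup.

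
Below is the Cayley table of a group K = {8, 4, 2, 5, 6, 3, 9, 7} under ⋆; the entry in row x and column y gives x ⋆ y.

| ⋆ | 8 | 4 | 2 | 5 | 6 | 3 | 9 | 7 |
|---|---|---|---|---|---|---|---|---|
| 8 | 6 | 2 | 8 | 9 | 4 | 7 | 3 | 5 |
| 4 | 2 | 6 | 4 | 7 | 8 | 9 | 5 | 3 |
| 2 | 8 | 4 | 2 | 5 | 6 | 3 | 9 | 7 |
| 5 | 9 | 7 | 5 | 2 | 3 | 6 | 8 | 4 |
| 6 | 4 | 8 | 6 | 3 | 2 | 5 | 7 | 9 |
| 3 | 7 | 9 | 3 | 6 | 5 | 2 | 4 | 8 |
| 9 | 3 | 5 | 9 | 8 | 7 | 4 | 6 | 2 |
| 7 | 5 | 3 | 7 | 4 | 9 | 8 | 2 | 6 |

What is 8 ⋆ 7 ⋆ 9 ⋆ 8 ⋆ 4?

8

8 ⋆ 7 = 5
5 ⋆ 9 = 8
8 ⋆ 8 = 6
6 ⋆ 4 = 8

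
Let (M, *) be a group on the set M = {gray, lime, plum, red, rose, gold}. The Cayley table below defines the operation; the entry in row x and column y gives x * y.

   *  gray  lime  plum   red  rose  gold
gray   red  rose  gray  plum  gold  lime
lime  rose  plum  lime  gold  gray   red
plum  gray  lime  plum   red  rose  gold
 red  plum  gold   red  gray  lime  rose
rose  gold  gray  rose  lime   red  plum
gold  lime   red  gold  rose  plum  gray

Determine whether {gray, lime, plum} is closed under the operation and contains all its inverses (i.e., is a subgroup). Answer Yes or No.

No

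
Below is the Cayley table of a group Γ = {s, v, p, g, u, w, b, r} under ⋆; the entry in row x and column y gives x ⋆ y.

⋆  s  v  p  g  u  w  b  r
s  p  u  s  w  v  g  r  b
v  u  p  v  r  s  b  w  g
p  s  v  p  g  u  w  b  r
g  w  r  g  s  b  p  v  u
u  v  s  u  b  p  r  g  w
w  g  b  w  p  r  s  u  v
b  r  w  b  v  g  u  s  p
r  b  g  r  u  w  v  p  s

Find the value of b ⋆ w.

u

Read row b, column w: b ⋆ w = u.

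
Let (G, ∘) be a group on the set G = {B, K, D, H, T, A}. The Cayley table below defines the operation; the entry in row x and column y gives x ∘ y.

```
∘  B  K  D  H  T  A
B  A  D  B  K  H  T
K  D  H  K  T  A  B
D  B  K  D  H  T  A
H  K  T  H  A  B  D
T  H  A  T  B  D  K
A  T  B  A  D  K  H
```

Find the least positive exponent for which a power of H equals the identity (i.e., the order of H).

3

The identity element is D (its row matches the header).
H^1 = H
H^2 = H ∘ H = A
H^3 = A ∘ H = D
The first power of H equal to the identity is H^3, so ord(H) = 3.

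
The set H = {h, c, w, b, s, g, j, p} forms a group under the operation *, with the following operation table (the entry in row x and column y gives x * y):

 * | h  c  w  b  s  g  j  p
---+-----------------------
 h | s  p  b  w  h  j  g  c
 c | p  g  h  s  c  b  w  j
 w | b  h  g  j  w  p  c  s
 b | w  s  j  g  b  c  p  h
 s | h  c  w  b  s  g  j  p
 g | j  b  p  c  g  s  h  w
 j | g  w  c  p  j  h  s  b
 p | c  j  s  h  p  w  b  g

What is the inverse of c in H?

b

First locate the identity: row s matches the header, so s is the identity.
Scan row c for s: c * b = s. Hence c^(-1) = b.
(Structurally, H here is isomorphic to Z_2 x Z_4.)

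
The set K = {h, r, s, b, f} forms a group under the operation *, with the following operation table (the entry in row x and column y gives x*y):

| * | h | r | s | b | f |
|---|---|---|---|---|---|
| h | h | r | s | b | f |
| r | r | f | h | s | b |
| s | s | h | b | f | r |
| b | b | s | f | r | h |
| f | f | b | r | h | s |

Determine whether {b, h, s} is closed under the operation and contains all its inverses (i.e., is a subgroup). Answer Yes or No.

No

b*b = r, which is not in {b, h, s}.
The subset is not closed under *, so it is not a subgroup.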